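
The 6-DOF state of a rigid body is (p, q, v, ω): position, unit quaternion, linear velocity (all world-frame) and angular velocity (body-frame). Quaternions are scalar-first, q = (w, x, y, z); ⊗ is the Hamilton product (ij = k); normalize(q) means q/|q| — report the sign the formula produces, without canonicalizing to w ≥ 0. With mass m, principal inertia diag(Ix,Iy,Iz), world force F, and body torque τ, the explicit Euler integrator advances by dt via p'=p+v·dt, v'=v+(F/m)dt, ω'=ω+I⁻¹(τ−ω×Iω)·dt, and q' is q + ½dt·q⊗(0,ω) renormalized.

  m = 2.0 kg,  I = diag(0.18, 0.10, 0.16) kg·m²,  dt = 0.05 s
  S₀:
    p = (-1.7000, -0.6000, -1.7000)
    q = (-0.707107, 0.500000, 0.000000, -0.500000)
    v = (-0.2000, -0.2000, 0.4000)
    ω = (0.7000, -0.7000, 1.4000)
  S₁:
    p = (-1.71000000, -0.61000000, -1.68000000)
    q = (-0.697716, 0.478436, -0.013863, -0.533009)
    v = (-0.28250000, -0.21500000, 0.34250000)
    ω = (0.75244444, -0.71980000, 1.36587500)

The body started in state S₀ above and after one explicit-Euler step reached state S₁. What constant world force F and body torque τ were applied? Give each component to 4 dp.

velocity change Δv = (-0.08250000, -0.01500000, -0.05750000)
applied force F = (-3.3000, -0.6000, -2.3000)
ω₁ − ω₀ = (0.05244444, -0.01980000, -0.03412500)
gyro term ω₀×Iω₀ = (-0.0588, 0.0196, 0.0392)
τ = I·(Δω/dt) + ω₀×(Iω₀) = (0.1300, -0.0200, -0.0700)

F = (-3.3000, -0.6000, -2.3000)
τ = (0.1300, -0.0200, -0.0700)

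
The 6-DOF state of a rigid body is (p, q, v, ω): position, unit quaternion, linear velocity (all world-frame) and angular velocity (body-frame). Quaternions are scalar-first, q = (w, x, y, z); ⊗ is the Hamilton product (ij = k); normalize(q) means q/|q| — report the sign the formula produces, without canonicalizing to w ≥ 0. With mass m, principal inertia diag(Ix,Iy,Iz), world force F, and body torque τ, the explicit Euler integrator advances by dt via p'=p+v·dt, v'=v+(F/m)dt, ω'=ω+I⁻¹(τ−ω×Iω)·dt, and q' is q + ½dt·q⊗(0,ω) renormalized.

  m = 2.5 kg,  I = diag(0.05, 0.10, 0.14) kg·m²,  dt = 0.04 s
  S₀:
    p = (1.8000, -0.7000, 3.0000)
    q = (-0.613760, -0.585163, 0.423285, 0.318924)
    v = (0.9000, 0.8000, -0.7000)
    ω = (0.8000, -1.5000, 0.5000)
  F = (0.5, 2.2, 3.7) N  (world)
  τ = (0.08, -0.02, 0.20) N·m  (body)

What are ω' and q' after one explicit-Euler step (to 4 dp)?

ω' = (0.8880, -1.4936, 0.5743)
q' = (-0.5945, -0.5808, 0.4524, 0.3234)

precession coupling ω×(Iω) = (-0.0300, -0.0360, -0.0600)
angular accel α = (2.2000, 0.1600, 1.8571)
ω' = ω + α·dt = (0.8880, -1.4936, 0.5743)
q⊗(0,ω) = (0.9435959, 0.1990205, 1.4683607, 0.2322365)
q + ½dt·q⊗(0,ω), renormalized = (-0.5945, -0.5808, 0.4524, 0.3234)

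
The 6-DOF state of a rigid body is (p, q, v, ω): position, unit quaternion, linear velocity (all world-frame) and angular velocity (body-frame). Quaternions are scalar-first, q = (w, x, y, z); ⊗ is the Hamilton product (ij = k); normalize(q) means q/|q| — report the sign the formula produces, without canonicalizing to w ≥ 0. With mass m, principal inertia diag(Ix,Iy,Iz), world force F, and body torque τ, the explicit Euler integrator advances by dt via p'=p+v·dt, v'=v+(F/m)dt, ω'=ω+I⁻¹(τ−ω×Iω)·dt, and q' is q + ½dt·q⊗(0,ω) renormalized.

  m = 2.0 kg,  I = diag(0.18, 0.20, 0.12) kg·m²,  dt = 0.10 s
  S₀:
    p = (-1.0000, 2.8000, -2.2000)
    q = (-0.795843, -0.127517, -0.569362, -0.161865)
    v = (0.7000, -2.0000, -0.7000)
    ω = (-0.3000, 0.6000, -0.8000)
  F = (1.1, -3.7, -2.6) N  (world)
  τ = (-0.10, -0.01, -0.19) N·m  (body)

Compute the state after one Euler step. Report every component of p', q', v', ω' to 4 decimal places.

p' = (-0.9300, 2.6000, -2.2700)
q' = (-0.7861, -0.0878, -0.5951, -0.1422)
v' = (0.7550, -2.1850, -0.8300)
ω' = (-0.3769, 0.5878, -0.9553)

ω×(Iω) gyroscopic = (0.0384, 0.0144, -0.0036)
α = I⁻¹(τ − ω×Iω) = (-0.7689, -0.1220, -1.5533)
ω + α·dt = (-0.3769, 0.5878, -0.9553)
2q̇ = q⊗(0,ω) = (0.1738701, 0.7913615, -0.5309599, 0.3893556)
q + ½dt·q⊗(0,ω), renormalized = (-0.7861, -0.0878, -0.5951, -0.1422)
p' = p + v·dt = (-0.9300, 2.6000, -2.2700)
v + (F/m)dt = (0.7550, -2.1850, -0.8300)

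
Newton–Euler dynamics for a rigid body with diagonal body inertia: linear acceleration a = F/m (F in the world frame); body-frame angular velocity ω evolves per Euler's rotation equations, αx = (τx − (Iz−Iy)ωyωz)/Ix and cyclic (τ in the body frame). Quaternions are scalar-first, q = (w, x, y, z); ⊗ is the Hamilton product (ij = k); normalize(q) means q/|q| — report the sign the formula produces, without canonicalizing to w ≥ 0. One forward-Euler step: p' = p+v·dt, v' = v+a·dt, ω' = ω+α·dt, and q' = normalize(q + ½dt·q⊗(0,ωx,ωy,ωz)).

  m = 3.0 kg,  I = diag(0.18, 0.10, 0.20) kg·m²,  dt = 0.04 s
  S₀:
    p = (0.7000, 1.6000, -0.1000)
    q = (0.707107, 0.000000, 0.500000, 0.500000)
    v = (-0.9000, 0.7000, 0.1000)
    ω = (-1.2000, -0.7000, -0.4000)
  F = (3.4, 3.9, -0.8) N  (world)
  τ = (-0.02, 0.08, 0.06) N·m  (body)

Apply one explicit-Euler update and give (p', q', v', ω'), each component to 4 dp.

a = F/m = (1.1333, 1.3000, -0.2667)
p' = p + v·dt = (0.6640, 1.6280, -0.0960)
v' = v + a·dt = (-0.8547, 0.7520, 0.0893)
gyro term ω×Iω = (0.0280, -0.0096, -0.0672)
α = I⁻¹(τ − ω×Iω) = (-0.2667, 0.8960, 0.6360)
ω + α·dt = (-1.2107, -0.6642, -0.3746)
2q̇ = q⊗(0,ω) = (0.5500000, -0.6985284, -1.0949749, 0.3171572)
q' = normalize(q + ½dt·q⊗(0,ω)) = (0.7178, -0.0140, 0.4779, 0.5061)

p' = (0.6640, 1.6280, -0.0960)
q' = (0.7178, -0.0140, 0.4779, 0.5061)
v' = (-0.8547, 0.7520, 0.0893)
ω' = (-1.2107, -0.6642, -0.3746)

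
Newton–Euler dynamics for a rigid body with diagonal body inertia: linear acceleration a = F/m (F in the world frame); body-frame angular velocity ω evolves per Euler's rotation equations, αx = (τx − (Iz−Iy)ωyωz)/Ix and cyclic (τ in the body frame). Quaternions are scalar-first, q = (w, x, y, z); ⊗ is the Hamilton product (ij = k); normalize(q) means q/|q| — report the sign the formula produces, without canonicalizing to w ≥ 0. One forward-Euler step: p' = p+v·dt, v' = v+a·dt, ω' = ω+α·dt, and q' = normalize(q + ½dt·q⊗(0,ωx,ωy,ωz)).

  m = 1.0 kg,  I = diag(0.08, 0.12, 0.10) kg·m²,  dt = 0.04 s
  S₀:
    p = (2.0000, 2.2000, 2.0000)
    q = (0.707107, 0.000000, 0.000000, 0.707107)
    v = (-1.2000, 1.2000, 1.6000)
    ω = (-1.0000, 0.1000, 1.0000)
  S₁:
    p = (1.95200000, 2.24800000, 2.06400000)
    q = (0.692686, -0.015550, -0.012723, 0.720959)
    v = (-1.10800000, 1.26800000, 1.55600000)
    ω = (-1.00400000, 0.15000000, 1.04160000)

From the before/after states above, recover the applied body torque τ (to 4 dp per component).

rate change Δω = (-0.00400000, 0.05000000, 0.04160000)
ω₀×(Iω₀) = (-0.0020, 0.0200, -0.0040)
I·α + gyro = (-0.0100, 0.1700, 0.1000)

τ = (-0.0100, 0.1700, 0.1000)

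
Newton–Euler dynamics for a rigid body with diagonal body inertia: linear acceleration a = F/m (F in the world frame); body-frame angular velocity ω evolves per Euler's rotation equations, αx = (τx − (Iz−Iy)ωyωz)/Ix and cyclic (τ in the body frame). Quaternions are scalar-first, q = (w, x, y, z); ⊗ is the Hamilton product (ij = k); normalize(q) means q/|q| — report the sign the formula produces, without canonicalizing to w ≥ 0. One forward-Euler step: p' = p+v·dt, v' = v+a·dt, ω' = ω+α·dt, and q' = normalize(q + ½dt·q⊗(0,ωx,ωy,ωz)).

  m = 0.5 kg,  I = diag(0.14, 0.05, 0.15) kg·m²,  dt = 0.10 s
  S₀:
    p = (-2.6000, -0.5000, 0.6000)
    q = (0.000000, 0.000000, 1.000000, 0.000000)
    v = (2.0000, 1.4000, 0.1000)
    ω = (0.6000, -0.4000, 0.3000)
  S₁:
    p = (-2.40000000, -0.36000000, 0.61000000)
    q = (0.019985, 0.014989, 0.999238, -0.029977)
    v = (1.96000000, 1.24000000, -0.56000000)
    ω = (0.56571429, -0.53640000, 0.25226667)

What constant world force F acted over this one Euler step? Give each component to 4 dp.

F = (-0.2000, -0.8000, -3.3000)

v₁ − v₀ = (-0.04000000, -0.16000000, -0.66000000)
applied force F = (-0.2000, -0.8000, -3.3000)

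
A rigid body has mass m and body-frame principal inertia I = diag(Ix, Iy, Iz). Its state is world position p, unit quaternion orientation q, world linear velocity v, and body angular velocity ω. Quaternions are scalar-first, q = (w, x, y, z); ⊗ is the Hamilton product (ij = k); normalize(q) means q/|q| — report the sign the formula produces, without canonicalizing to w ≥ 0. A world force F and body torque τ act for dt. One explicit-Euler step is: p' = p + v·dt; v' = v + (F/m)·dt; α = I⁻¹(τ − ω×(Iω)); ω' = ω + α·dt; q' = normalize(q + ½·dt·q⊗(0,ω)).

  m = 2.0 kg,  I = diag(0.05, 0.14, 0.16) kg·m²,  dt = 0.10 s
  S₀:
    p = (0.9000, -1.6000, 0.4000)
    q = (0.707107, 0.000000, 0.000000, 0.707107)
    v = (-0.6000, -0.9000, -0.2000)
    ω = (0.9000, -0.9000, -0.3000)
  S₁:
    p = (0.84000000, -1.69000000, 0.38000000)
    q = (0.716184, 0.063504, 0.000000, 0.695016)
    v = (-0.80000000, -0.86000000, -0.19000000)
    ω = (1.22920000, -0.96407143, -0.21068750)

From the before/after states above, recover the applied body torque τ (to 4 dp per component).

τ = (0.1700, -0.0600, 0.0700)

Δω = ω₁−ω₀ = (0.32920000, -0.06407143, 0.08931250)
ω₀×(Iω₀) = (0.0054, 0.0297, -0.0729)
applied torque τ = (0.1700, -0.0600, 0.0700)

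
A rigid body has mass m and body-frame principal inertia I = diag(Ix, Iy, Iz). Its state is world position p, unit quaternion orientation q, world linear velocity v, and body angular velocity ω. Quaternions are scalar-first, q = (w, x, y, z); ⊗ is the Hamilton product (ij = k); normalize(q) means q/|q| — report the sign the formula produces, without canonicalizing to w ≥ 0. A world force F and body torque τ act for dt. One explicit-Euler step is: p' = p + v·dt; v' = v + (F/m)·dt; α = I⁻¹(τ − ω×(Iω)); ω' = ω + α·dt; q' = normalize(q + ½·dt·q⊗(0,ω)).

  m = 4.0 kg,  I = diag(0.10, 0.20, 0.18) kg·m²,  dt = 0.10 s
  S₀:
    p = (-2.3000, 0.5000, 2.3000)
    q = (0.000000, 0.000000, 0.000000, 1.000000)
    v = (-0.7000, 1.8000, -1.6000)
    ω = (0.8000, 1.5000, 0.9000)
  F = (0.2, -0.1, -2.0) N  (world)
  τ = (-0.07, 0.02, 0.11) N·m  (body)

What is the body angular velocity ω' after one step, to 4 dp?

gyro term ω×Iω = (-0.0270, -0.0576, 0.1200)
(τ − ω×Iω)/I = (-0.4300, 0.3880, -0.0556)
new body rate ω' = (0.7570, 1.5388, 0.8944)

ω' = (0.7570, 1.5388, 0.8944)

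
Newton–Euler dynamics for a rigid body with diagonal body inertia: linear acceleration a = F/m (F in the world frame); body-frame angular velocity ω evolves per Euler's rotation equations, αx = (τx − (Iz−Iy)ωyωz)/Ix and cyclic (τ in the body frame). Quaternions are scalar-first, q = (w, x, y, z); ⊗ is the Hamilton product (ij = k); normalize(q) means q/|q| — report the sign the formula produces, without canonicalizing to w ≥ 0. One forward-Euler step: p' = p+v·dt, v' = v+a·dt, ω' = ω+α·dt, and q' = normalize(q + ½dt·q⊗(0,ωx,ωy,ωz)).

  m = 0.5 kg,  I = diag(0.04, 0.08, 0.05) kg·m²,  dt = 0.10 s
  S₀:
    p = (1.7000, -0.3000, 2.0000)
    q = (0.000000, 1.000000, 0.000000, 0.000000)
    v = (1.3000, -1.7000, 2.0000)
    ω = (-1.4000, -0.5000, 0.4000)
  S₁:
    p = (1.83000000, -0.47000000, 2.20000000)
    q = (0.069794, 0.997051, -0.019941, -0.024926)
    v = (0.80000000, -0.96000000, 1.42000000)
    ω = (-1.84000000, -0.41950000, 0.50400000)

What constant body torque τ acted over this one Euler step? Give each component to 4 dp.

ω₁ − ω₀ = (-0.44000000, 0.08050000, 0.10400000)
ω₀×(Iω₀) = (0.0060, 0.0056, 0.0280)
I·α + gyro = (-0.1700, 0.0700, 0.0800)

τ = (-0.1700, 0.0700, 0.0800)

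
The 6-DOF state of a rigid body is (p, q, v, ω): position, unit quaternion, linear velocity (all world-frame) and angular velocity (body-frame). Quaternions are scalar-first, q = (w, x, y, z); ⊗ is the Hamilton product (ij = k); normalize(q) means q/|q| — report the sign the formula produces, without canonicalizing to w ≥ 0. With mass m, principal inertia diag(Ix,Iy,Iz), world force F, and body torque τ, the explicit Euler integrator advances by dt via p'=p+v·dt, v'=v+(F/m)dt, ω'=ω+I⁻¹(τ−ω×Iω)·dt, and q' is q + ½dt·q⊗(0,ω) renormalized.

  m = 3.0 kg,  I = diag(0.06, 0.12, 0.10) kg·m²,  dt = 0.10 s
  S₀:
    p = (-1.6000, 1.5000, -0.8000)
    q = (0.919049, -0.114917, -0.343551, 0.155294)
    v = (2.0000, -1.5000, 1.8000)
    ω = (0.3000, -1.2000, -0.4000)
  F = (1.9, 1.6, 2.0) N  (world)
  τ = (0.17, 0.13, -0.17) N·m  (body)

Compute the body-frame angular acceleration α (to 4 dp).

ω×(Iω) gyroscopic = (-0.0096, 0.0048, -0.0216)
angular accel α = (2.9933, 1.0433, -1.4840)

α = (2.9933, 1.0433, -1.4840)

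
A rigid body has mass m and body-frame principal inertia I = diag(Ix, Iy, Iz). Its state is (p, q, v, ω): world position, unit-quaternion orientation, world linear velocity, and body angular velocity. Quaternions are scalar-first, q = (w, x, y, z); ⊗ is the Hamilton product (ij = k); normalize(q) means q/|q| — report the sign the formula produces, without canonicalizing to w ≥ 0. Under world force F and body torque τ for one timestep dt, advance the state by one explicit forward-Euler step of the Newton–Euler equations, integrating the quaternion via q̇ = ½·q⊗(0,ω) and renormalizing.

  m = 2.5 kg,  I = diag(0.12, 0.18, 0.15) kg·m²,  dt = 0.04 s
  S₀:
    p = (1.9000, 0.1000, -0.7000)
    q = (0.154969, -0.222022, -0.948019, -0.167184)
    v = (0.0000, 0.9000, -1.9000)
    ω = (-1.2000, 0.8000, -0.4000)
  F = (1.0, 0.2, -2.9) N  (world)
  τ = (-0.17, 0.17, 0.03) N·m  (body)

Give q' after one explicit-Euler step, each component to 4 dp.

2q̇ = q⊗(0,ω) = (0.4251152, 0.3269920, 0.2357872, -1.3772280)
updated quaternion q' = (0.1634, -0.2154, -0.9429, -0.1946)

q' = (0.1634, -0.2154, -0.9429, -0.1946)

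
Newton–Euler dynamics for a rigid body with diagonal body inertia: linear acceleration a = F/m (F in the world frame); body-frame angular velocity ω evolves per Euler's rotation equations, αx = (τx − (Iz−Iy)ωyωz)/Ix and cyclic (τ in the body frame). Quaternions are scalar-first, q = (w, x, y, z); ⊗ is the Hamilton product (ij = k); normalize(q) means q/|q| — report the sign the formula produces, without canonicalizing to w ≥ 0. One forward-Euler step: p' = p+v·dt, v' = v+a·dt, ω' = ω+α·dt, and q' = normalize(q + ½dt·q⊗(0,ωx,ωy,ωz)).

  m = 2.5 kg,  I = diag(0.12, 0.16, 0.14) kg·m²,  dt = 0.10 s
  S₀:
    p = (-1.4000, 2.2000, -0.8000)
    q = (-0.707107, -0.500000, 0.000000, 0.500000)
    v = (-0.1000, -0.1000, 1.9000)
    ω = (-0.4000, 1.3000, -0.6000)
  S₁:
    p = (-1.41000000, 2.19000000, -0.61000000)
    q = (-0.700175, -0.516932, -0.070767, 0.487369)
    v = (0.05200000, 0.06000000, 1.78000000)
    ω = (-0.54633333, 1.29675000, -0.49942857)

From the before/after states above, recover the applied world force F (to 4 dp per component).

F = (3.8000, 4.0000, -3.0000)

v₁ − v₀ = (0.15200000, 0.16000000, -0.12000000)
applied force F = (3.8000, 4.0000, -3.0000)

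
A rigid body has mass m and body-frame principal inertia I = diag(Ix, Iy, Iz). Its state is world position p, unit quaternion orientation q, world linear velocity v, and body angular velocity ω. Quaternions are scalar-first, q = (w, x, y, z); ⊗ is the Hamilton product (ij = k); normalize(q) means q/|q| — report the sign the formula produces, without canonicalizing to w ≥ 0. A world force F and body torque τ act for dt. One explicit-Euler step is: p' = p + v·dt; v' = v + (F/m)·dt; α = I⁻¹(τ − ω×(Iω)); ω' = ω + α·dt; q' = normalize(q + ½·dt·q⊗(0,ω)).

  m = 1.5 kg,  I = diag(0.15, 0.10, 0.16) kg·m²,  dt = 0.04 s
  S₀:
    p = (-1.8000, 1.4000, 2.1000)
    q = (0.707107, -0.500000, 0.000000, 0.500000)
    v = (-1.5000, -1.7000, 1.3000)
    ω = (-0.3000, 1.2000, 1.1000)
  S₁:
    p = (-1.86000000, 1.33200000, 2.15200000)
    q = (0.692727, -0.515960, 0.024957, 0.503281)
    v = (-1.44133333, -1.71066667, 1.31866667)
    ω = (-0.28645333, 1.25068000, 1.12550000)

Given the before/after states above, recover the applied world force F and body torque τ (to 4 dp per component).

velocity change Δv = (0.05866667, -0.01066667, 0.01866667)
m·(v₁−v₀)/dt = (2.2000, -0.4000, 0.7000)
rate change Δω = (0.01354667, 0.05068000, 0.02550000)
gyro term ω₀×Iω₀ = (0.0792, 0.0033, 0.0180)
I·α + gyro = (0.1300, 0.1300, 0.1200)

F = (2.2000, -0.4000, 0.7000)
τ = (0.1300, 0.1300, 0.1200)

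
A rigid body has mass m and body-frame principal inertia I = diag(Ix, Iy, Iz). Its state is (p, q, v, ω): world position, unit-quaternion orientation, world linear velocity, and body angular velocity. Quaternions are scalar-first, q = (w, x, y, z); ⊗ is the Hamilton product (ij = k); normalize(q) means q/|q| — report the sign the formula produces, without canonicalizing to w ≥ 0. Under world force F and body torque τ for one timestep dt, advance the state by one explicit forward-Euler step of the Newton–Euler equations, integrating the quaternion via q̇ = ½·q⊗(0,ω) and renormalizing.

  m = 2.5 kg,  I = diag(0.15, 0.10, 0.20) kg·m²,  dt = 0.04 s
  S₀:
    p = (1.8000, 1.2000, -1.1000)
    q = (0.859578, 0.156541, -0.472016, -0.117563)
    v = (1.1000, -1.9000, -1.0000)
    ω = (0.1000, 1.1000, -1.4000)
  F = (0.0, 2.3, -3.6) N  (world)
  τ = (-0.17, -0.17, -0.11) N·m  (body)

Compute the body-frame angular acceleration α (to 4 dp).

α = (-0.1067, -1.7700, -0.5225)

ω×(Iω) gyroscopic = (-0.1540, 0.0070, -0.0055)
(τ − ω×Iω)/I = (-0.1067, -1.7700, -0.5225)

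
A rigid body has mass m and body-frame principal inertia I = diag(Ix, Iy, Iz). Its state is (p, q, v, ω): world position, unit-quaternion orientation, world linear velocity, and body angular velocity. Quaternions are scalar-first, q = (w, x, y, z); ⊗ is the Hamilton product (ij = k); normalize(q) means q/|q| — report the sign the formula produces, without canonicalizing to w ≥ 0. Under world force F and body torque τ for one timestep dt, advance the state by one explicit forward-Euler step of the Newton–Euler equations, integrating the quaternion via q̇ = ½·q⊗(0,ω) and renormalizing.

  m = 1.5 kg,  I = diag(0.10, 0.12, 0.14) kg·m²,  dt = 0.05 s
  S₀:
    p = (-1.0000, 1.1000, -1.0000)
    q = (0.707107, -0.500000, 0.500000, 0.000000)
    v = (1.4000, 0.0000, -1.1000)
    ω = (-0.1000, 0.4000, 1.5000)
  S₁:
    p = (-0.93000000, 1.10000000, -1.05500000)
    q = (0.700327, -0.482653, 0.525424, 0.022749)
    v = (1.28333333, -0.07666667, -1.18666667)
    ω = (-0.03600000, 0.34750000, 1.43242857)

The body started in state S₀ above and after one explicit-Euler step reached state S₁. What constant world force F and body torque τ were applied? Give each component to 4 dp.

velocity change Δv = (-0.11666667, -0.07666667, -0.08666667)
F = m·Δv/dt = (-3.5000, -2.3000, -2.6000)
rate change Δω = (0.06400000, -0.05250000, -0.06757143)
precession coupling = (0.0120, 0.0060, -0.0008)
applied torque τ = (0.1400, -0.1200, -0.1900)

F = (-3.5000, -2.3000, -2.6000)
τ = (0.1400, -0.1200, -0.1900)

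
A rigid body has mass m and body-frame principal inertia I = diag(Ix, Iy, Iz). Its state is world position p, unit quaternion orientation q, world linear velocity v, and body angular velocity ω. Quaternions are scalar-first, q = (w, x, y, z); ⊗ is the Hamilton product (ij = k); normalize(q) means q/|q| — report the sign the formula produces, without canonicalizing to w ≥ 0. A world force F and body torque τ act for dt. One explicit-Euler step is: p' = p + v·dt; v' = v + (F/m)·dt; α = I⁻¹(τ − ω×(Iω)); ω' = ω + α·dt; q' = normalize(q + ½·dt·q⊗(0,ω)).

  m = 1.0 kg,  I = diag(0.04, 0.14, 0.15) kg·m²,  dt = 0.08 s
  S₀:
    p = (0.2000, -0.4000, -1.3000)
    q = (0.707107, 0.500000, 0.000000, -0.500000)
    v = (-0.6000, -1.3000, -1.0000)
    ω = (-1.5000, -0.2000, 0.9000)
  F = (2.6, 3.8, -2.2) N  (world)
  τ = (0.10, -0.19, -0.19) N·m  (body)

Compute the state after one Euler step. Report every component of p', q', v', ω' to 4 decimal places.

(τ − ω×Iω)/I = (2.5450, -2.4179, -1.4667)
new body rate ω' = (-1.2964, -0.3934, 0.7827)
2q̇ = q⊗(0,ω) = (1.2000000, -1.1606605, 0.1585786, 0.5363963)
updated quaternion q' = (0.7532, 0.4525, 0.0063, -0.4774)
a = F/m = (2.6000, 3.8000, -2.2000)
p + v·dt = (0.1520, -0.5040, -1.3800)
v + (F/m)dt = (-0.3920, -0.9960, -1.1760)

p' = (0.1520, -0.5040, -1.3800)
q' = (0.7532, 0.4525, 0.0063, -0.4774)
v' = (-0.3920, -0.9960, -1.1760)
ω' = (-1.2964, -0.3934, 0.7827)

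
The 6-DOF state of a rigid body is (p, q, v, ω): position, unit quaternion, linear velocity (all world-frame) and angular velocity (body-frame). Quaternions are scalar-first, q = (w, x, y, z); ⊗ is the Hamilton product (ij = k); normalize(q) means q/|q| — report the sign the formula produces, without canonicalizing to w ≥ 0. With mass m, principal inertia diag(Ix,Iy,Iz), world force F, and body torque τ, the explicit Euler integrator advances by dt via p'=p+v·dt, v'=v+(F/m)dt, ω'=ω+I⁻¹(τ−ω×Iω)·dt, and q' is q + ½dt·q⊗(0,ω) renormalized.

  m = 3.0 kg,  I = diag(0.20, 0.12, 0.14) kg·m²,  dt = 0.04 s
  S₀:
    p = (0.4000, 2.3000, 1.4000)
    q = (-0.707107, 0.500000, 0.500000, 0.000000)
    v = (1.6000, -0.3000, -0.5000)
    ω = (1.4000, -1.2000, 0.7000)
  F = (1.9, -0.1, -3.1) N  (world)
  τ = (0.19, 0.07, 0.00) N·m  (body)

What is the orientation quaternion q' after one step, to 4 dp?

q' = (-0.7086, 0.4868, 0.5096, -0.0359)

Hamilton product q⊗(0,ω) = (-0.1000000, -0.6399498, 0.4985284, -1.7949749)
q' = normalize(q + ½dt·q⊗(0,ω)) = (-0.7086, 0.4868, 0.5096, -0.0359)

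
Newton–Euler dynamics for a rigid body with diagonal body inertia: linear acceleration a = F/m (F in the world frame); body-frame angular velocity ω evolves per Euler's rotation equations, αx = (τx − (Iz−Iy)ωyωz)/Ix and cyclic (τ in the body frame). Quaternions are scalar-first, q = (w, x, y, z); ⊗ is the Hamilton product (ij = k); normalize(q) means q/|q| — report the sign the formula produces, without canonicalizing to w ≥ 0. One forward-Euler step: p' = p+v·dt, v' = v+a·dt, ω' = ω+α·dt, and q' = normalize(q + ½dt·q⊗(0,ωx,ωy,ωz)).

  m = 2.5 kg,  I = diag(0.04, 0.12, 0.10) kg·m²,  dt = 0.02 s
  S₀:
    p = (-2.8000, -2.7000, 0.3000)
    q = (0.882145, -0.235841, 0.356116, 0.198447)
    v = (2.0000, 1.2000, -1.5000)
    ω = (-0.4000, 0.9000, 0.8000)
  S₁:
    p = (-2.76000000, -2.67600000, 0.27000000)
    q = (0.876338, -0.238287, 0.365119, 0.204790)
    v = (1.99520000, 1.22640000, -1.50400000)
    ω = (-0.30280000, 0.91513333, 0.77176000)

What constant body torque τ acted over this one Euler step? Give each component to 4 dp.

Δω = ω₁−ω₀ = (0.09720000, 0.01513333, -0.02824000)
gyro term ω₀×Iω₀ = (-0.0144, 0.0192, -0.0288)
applied torque τ = (0.1800, 0.1100, -0.1700)

τ = (0.1800, 0.1100, -0.1700)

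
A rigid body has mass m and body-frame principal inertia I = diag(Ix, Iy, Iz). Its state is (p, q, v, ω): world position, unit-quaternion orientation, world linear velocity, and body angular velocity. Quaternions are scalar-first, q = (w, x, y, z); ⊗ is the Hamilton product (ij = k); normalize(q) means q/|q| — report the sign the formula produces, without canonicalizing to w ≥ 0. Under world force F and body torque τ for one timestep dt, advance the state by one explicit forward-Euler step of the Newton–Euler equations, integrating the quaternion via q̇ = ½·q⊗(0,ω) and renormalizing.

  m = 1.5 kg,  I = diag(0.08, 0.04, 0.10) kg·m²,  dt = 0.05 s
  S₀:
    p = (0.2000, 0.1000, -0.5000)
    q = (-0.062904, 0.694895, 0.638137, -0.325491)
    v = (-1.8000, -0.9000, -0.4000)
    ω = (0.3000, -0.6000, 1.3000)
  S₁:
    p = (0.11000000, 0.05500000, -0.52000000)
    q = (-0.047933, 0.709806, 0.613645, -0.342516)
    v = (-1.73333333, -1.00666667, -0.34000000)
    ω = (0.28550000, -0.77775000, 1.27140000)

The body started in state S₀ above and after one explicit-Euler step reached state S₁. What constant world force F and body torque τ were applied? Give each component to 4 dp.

F = (2.0000, -3.2000, 1.8000)
τ = (-0.0700, -0.1500, -0.0500)

Δv = v₁−v₀ = (0.06666667, -0.10666667, 0.06000000)
m·(v₁−v₀)/dt = (2.0000, -3.2000, 1.8000)
rate change Δω = (-0.01450000, -0.17775000, -0.02860000)
τ = I·(Δω/dt) + ω₀×(Iω₀) = (-0.0700, -0.1500, -0.0500)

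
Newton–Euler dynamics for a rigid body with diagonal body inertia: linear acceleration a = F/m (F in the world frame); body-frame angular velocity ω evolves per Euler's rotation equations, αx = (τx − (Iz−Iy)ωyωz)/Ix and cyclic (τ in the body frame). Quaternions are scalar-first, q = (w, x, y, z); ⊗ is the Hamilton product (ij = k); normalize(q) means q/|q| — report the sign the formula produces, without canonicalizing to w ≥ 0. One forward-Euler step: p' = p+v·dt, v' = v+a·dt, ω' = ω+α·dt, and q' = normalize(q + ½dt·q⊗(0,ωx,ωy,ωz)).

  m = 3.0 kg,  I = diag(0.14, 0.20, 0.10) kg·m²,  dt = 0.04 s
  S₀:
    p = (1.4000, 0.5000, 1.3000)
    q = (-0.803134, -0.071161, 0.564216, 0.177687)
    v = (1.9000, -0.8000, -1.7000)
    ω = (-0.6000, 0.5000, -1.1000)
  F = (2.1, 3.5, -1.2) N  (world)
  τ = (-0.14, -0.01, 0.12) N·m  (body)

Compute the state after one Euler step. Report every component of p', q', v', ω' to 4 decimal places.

p' = (1.4760, 0.4680, 1.2320)
q' = (-0.8054, -0.0757, 0.5523, 0.2013)
v' = (1.9280, -0.7533, -1.7160)
ω' = (-0.6557, 0.4927, -1.0448)

gyro term ω×Iω = (0.0550, 0.0264, -0.0180)
angular accel α = (-1.3929, -0.1820, 1.3800)
ω + α·dt = (-0.6557, 0.4927, -1.0448)
q⊗(0,ω) = (-0.1293489, -0.2276007, -0.5864563, 1.1863965)
updated quaternion q' = (-0.8054, -0.0757, 0.5523, 0.2013)
p + v·dt = (1.4760, 0.4680, 1.2320)
v' = v + a·dt = (1.9280, -0.7533, -1.7160)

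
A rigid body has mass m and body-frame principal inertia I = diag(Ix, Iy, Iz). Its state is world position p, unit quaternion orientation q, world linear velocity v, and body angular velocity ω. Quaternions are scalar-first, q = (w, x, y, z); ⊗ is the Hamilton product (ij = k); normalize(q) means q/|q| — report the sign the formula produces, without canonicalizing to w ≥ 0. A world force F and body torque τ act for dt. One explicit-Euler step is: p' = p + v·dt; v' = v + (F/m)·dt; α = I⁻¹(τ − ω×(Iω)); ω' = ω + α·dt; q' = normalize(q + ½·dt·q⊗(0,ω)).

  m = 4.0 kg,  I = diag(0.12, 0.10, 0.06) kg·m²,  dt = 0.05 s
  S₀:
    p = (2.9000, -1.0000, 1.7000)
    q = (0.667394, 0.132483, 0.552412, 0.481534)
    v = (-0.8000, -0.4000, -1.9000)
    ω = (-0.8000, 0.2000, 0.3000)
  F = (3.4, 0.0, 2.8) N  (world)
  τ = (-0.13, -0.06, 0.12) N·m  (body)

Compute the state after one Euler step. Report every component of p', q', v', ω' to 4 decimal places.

a = F/m = (0.8500, 0.0000, 0.7000)
p' = p + v·dt = (2.8600, -1.0200, 1.6050)
new velocity v' = (-0.7575, -0.4000, -1.8650)
(τ − ω×Iω)/I = (-1.0633, -0.4560, 1.9467)
ω + α·dt = (-0.8532, 0.1772, 0.3973)
q⊗(0,ω) = (-0.1489562, -0.4644984, -0.2914933, 0.6686444)
q + ½dt·q⊗(0,ω), renormalized = (0.6635, 0.1208, 0.5450, 0.4981)

p' = (2.8600, -1.0200, 1.6050)
q' = (0.6635, 0.1208, 0.5450, 0.4981)
v' = (-0.7575, -0.4000, -1.8650)
ω' = (-0.8532, 0.1772, 0.3973)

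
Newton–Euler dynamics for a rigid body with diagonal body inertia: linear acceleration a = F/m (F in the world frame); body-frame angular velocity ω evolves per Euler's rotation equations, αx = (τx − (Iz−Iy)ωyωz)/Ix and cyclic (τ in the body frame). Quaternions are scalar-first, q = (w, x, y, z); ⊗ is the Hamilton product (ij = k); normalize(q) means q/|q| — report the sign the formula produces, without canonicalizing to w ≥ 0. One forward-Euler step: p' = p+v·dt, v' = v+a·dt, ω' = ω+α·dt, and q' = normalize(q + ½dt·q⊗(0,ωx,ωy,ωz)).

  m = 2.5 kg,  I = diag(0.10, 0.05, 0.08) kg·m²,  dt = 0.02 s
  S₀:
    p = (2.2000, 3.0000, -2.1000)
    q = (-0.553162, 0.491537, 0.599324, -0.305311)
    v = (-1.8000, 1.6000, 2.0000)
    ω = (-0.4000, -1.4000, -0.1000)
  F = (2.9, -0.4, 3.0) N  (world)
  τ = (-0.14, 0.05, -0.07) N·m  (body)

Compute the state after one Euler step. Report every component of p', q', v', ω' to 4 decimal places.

p' = (2.1640, 3.0320, -2.0600)
q' = (-0.5431, 0.4888, 0.6087, -0.3092)
v' = (-1.7768, 1.5968, 2.0240)
ω' = (-0.4288, -1.3803, -0.1105)

precession coupling ω×(Iω) = (0.0042, 0.0008, -0.0280)
angular accel α = (-1.4420, 0.9840, -0.5250)
ω + α·dt = (-0.4288, -1.3803, -0.1105)
q⊗(0,ω) = (1.0051373, -0.2661030, 0.9457049, -0.3931060)
q' = normalize(q + ½dt·q⊗(0,ω)) = (-0.5431, 0.4888, 0.6087, -0.3092)
p' = p + v·dt = (2.1640, 3.0320, -2.0600)
new velocity v' = (-1.7768, 1.5968, 2.0240)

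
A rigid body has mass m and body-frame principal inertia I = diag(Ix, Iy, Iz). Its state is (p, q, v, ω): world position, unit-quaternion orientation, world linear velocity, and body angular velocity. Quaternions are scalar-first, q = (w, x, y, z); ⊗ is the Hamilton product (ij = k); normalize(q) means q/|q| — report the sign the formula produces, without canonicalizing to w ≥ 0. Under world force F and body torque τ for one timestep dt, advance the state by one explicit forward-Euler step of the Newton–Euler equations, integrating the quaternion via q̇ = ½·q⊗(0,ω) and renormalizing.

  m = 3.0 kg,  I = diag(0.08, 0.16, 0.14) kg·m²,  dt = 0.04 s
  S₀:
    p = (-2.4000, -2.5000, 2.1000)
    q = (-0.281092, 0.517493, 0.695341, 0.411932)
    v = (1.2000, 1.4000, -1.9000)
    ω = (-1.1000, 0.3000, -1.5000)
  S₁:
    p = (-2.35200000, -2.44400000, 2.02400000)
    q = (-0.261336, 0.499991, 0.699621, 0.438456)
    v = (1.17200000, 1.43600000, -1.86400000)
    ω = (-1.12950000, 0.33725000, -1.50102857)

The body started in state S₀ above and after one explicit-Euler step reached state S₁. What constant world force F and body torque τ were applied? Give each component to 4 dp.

F = (-2.1000, 2.7000, 2.7000)
τ = (-0.0500, 0.0500, -0.0300)

Δω = ω₁−ω₀ = (-0.02950000, 0.03725000, -0.00102857)
gyro term ω₀×Iω₀ = (0.0090, -0.0990, -0.0264)
applied torque τ = (-0.0500, 0.0500, -0.0300)
Δv = v₁−v₀ = (-0.02800000, 0.03600000, 0.03600000)
m·(v₁−v₀)/dt = (-2.1000, 2.7000, 2.7000)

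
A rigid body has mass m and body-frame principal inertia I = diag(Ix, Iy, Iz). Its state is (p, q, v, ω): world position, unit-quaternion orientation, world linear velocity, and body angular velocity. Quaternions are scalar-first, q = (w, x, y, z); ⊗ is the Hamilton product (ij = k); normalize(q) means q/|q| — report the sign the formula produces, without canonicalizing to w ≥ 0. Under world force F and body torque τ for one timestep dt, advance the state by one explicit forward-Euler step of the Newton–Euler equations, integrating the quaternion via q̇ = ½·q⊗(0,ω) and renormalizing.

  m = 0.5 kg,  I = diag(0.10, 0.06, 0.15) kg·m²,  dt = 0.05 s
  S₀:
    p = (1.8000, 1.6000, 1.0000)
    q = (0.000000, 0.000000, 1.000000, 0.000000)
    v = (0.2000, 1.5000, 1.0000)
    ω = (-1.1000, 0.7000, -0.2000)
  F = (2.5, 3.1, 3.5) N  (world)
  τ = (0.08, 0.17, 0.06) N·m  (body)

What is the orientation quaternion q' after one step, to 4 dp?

Hamilton product q⊗(0,ω) = (-0.7000000, -0.2000000, 0.0000000, 1.1000000)
updated quaternion q' = (-0.0175, -0.0050, 0.9995, 0.0275)

q' = (-0.0175, -0.0050, 0.9995, 0.0275)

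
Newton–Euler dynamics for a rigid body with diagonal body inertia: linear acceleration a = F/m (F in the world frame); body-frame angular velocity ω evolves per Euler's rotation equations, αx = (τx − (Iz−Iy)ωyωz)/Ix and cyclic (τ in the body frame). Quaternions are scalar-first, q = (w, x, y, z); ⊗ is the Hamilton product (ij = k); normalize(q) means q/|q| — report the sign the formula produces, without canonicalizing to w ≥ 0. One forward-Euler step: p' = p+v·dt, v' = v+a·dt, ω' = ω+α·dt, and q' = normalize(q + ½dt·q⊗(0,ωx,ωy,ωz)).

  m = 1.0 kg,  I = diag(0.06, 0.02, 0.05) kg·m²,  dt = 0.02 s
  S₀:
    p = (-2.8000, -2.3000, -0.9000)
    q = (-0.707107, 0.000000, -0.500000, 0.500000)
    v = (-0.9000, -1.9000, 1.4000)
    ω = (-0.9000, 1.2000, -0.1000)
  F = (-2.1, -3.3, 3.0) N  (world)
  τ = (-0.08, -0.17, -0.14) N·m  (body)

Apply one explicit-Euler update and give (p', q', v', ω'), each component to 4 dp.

(τ − ω×Iω)/I = (-1.2733, -8.5450, -3.6640)
ω' = ω + α·dt = (-0.9255, 1.0291, -0.1733)
q⊗(0,ω) = (0.6500000, 0.0863963, -1.2985284, -0.3792893)
updated quaternion q' = (-0.7005, 0.0009, -0.5129, 0.4962)
linear accel F/m = (-2.1000, -3.3000, 3.0000)
p + v·dt = (-2.8180, -2.3380, -0.8720)
v + (F/m)dt = (-0.9420, -1.9660, 1.4600)

p' = (-2.8180, -2.3380, -0.8720)
q' = (-0.7005, 0.0009, -0.5129, 0.4962)
v' = (-0.9420, -1.9660, 1.4600)
ω' = (-0.9255, 1.0291, -0.1733)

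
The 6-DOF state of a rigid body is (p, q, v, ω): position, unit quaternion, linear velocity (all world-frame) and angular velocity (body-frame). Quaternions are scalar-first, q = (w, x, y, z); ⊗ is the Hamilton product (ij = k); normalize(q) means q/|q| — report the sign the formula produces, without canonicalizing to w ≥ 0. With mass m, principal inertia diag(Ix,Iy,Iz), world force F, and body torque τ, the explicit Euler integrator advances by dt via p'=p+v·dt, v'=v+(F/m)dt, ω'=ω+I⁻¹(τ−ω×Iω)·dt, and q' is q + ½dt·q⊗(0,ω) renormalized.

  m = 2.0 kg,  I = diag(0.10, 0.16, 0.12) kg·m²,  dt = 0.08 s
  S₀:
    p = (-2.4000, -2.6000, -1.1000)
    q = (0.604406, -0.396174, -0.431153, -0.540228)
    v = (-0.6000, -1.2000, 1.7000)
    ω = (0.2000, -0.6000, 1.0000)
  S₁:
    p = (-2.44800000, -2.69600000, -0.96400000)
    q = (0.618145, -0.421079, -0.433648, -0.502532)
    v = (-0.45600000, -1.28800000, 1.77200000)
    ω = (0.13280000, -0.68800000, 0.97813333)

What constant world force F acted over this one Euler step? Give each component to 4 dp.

velocity change Δv = (0.14400000, -0.08800000, 0.07200000)
m·(v₁−v₀)/dt = (3.6000, -2.2000, 1.8000)

F = (3.6000, -2.2000, 1.8000)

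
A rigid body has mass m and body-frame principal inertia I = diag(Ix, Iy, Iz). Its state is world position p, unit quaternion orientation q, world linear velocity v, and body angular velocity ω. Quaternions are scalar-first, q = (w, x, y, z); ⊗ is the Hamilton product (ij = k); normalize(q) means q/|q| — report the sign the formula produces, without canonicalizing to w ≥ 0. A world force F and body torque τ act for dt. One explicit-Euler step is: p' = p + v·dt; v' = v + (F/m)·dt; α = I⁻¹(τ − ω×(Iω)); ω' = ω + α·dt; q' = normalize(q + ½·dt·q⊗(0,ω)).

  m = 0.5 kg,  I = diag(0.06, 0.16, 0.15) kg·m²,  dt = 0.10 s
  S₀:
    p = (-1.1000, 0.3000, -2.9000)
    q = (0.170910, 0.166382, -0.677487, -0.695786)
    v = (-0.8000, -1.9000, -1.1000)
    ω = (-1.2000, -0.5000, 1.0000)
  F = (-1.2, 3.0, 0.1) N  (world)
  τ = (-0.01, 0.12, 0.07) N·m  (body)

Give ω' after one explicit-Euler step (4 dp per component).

ω' = (-1.2250, -0.4925, 1.0067)

(τ − ω×Iω)/I = (-0.2500, 0.0750, 0.0667)
ω + α·dt = (-1.2250, -0.4925, 1.0067)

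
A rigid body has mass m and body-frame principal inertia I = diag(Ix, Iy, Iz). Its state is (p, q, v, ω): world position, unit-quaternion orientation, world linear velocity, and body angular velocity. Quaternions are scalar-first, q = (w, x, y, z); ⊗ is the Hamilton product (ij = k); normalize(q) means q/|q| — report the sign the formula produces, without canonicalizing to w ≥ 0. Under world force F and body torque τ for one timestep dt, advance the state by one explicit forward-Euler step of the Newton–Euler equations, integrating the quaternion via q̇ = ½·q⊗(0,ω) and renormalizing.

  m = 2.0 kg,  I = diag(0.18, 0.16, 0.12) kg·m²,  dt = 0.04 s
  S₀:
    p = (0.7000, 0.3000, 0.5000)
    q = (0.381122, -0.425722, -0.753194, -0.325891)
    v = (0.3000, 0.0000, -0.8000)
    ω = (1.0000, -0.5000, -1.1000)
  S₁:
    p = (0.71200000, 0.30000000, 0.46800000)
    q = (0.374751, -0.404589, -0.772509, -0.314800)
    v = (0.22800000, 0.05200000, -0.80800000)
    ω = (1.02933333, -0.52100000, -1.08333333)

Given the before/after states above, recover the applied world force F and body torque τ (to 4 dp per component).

F = (-3.6000, 2.6000, -0.4000)
τ = (0.1100, -0.1500, 0.0600)

rate change Δω = (0.02933333, -0.02100000, 0.01666667)
τ = I·(Δω/dt) + ω₀×(Iω₀) = (0.1100, -0.1500, 0.0600)
Δv = v₁−v₀ = (-0.07200000, 0.05200000, -0.00800000)
F = m·Δv/dt = (-3.6000, 2.6000, -0.4000)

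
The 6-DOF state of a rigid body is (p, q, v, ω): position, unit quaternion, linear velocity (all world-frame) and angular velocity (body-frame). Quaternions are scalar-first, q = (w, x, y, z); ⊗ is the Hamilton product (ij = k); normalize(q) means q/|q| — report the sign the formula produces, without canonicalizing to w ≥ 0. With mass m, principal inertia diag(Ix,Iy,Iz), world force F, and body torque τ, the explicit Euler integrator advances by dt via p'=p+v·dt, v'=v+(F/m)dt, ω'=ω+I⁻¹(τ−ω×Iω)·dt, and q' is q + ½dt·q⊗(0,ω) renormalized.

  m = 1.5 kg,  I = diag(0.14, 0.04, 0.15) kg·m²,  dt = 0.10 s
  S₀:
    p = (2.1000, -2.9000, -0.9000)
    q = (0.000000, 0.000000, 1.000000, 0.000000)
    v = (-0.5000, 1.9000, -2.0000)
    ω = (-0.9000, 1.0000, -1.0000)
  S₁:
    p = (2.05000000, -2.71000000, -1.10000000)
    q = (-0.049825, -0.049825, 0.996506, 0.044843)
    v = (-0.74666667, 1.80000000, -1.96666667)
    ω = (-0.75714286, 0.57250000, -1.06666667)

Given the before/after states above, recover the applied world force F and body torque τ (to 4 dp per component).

F = (-3.7000, -1.5000, 0.5000)
τ = (0.0900, -0.1800, -0.0100)

Δω = ω₁−ω₀ = (0.14285714, -0.42750000, -0.06666667)
gyro term ω₀×Iω₀ = (-0.1100, -0.0090, 0.0900)
I·α + gyro = (0.0900, -0.1800, -0.0100)
Δv = v₁−v₀ = (-0.24666667, -0.10000000, 0.03333333)
F = m·Δv/dt = (-3.7000, -1.5000, 0.5000)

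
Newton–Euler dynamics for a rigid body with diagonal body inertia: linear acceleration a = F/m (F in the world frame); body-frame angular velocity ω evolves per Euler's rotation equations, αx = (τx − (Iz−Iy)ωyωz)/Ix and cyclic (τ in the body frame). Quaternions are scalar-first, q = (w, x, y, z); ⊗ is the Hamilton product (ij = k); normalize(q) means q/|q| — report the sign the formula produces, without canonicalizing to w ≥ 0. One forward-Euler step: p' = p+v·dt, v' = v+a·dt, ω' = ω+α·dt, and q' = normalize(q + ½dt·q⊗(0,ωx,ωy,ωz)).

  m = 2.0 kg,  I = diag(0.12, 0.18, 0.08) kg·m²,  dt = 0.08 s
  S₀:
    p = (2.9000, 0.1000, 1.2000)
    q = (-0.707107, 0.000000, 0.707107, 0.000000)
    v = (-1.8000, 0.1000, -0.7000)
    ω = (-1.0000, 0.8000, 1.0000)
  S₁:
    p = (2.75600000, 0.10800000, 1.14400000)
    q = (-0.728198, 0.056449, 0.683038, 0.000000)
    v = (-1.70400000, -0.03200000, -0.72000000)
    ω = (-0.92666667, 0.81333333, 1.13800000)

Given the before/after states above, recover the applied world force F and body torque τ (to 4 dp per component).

F = (2.4000, -3.3000, -0.5000)
τ = (0.0300, -0.0100, 0.0900)

velocity change Δv = (0.09600000, -0.13200000, -0.02000000)
F = m·Δv/dt = (2.4000, -3.3000, -0.5000)
Δω = ω₁−ω₀ = (0.07333333, 0.01333333, 0.13800000)
I·α + gyro = (0.0300, -0.0100, 0.0900)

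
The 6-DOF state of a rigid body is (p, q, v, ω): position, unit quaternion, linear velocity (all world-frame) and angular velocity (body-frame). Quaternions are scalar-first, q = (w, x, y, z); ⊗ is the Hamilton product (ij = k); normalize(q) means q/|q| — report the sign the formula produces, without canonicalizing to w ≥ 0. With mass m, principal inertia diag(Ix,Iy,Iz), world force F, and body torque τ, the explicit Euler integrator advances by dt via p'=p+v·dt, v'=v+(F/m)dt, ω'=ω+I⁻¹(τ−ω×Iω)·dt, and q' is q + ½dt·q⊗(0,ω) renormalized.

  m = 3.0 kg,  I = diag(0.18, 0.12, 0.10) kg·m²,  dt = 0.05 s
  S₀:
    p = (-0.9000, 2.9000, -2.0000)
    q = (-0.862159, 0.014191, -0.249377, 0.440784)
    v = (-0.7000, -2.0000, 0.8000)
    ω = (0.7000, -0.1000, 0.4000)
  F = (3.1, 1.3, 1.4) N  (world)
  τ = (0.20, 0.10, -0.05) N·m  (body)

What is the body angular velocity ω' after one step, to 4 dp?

ω' = (0.7553, -0.0677, 0.3729)

precession coupling ω×(Iω) = (0.0008, 0.0224, 0.0042)
(τ − ω×Iω)/I = (1.1067, 0.6467, -0.5420)
ω + α·dt = (0.7553, -0.0677, 0.3729)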